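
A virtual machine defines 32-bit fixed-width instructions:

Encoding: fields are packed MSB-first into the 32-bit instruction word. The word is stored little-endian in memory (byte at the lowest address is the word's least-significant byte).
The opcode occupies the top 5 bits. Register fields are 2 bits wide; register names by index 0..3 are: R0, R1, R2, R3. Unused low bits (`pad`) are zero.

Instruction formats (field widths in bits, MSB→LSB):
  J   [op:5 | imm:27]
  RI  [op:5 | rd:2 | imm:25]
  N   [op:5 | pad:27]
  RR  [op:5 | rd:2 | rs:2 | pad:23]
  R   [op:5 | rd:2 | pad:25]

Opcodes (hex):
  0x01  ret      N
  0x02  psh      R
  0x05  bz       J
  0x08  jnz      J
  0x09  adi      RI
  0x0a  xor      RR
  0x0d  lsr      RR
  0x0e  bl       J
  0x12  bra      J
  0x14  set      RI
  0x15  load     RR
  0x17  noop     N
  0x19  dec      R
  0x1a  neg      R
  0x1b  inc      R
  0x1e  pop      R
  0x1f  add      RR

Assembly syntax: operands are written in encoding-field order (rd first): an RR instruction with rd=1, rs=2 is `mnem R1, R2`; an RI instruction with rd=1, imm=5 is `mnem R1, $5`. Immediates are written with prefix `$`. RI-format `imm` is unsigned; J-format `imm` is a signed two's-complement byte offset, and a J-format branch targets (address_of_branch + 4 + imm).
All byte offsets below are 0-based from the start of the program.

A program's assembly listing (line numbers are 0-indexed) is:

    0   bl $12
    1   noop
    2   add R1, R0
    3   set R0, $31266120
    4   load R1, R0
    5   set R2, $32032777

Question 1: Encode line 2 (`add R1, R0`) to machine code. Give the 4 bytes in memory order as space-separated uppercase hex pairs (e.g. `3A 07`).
00 00 00 FA

2. add fields op=0x1f:5|rd=1:2|rs=0:2|pad=0:23 → word fa000000h → 00 00 00 fa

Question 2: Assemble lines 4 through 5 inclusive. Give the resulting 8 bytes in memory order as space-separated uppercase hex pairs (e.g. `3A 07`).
4. load fields op=0x15:5|rd=1:2|rs=0:2|pad=0:23 → word aa000000h → 00 00 00 aa
5. set fields op=0x14:5|rd=2:2|imm=32032777:25 → word a5e8c809h → 09 c8 e8 a5

00 00 00 AA 09 C8 E8 A5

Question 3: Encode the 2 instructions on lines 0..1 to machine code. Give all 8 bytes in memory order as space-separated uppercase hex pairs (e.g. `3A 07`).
0C 00 00 70 00 00 00 B8

0. bl fields op=0xe:5|imm=12:27 → word 7000000ch → 0c 00 00 70
1. noop fields op=0x17:5|pad=0:27 → word b8000000h → 00 00 00 b8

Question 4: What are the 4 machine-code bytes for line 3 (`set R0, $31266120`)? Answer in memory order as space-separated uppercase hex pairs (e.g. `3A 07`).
L3: set op=0x14:5|rd=0:2|imm=31266120:25 ⇒ 0xa1dd1548 ⇒ little 48 15 dd a1

48 15 DD A1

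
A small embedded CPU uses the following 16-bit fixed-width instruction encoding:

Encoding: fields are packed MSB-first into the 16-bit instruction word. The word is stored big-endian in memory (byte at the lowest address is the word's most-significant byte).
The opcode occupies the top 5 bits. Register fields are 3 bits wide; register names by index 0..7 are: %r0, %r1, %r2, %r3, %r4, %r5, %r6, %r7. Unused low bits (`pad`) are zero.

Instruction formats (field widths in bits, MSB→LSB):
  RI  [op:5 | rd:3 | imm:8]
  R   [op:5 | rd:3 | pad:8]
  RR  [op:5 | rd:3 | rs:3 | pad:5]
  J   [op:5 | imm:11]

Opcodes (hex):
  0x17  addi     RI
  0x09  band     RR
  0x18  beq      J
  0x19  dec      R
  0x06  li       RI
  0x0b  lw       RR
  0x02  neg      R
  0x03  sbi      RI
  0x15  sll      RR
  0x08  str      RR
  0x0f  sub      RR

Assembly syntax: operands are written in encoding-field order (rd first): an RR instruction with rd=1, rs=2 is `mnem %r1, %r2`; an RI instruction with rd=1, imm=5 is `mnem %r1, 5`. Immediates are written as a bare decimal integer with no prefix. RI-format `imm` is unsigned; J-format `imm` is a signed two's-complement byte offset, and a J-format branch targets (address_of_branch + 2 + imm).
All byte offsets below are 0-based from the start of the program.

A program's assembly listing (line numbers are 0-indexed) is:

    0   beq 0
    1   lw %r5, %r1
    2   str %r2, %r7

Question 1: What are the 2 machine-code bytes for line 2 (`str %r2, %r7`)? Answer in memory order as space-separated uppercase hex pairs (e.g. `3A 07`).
L2: str op=0x8:5|rd=2:3|rs=7:3|pad=0:5 ⇒ 0x42e0 ⇒ big 42 e0

42 E0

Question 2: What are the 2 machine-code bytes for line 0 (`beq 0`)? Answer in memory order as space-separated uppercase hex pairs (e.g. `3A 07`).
C0 00

0. beq fields op=0x18:5|imm=0:11 → word c000h → c0 00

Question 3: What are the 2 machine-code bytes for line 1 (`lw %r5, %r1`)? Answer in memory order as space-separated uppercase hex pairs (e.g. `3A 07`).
1. lw fields op=0xb:5|rd=5:3|rs=1:3|pad=0:5 → word 5d20h → 5d 20

5D 20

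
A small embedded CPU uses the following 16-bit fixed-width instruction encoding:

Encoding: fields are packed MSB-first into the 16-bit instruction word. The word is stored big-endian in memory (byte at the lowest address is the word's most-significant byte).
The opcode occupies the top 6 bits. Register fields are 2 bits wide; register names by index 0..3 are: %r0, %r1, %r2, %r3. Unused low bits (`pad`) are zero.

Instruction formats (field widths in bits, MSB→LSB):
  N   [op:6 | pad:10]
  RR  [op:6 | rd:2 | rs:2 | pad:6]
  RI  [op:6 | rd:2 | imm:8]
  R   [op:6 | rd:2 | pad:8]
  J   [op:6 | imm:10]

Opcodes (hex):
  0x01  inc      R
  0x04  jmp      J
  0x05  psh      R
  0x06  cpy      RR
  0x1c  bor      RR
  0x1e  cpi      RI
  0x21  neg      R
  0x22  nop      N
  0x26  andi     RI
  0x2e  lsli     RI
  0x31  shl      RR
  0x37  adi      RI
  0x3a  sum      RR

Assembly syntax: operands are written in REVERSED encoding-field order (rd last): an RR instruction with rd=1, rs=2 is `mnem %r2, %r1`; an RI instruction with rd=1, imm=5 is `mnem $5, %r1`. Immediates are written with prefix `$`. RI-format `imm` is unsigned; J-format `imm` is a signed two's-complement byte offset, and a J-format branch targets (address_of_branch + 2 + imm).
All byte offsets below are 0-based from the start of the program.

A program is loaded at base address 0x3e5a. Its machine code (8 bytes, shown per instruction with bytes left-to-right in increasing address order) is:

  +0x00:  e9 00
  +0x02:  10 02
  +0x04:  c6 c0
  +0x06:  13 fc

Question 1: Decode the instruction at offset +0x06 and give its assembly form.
+0x06: 13 fc ⇒ word 0x13fc (big)
  op=0x13fc>>10=0x4 ⇒ jmp (J)
  [9:0] imm=1020 (s10→-4) = $-4

jmp $-4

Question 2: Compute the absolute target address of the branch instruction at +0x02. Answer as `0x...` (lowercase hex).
0x3e60

[02] 10 02 → 0x1002
  op=0x1002>>10=0x4 ⇒ jmp (J)
  [9:0] imm=2 = $2
  target = base 0x3e5a + off 0x02 + 2 + imm 2 = 0x3e60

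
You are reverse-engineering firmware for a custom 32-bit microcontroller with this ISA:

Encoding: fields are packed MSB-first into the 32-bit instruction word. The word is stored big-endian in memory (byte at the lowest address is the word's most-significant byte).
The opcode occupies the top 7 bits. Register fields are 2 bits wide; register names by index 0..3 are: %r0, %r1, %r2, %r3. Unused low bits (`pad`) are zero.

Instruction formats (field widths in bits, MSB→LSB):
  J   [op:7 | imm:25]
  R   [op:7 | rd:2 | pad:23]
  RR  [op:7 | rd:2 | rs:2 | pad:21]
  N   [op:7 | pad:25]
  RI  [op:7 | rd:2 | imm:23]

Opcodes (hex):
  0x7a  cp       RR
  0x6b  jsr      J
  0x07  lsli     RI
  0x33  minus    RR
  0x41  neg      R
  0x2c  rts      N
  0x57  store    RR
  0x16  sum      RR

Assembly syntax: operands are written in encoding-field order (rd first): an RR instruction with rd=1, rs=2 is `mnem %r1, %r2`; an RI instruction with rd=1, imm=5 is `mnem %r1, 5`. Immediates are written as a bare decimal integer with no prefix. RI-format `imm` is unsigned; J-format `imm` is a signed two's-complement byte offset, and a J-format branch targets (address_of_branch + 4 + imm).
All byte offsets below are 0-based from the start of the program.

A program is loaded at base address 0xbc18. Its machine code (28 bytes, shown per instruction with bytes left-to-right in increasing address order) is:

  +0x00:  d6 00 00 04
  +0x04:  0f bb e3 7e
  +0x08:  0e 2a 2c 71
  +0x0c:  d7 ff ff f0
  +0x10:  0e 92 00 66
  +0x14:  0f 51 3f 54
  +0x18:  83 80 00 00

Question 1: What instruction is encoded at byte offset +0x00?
jsr 4

off 0x00: read d6 00 00 04 as big → 0xd6000004
  op=0xd6000004>>25=0x6b ⇒ jsr (J)
  imm: (w>>0)&0x1ffffff=0x4 → 4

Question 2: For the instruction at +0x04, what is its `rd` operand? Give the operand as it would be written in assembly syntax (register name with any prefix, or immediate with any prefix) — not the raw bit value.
%r3

+0x04: 0f bb e3 7e ⇒ word 0x0fbbe37e (big)
  top 7b → 0x7 → lsli [RI]
  rd: (w>>23)&0x3=0x3 → %r3
  imm: (w>>0)&0x7fffff=0x3be37e → 3924862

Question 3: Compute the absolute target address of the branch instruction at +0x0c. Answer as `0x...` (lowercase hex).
0xbc18

+0x0c: d7 ff ff f0 ⇒ word 0xd7fffff0 (big)
  opcode bits[31:25]=0x6b: jsr/J
  imm: (w>>0)&0x1ffffff=0x1fffff0 (s25→-16) → -16
  target = base 0xbc18 + off 0x0c + 4 + imm -16 = 0xbc18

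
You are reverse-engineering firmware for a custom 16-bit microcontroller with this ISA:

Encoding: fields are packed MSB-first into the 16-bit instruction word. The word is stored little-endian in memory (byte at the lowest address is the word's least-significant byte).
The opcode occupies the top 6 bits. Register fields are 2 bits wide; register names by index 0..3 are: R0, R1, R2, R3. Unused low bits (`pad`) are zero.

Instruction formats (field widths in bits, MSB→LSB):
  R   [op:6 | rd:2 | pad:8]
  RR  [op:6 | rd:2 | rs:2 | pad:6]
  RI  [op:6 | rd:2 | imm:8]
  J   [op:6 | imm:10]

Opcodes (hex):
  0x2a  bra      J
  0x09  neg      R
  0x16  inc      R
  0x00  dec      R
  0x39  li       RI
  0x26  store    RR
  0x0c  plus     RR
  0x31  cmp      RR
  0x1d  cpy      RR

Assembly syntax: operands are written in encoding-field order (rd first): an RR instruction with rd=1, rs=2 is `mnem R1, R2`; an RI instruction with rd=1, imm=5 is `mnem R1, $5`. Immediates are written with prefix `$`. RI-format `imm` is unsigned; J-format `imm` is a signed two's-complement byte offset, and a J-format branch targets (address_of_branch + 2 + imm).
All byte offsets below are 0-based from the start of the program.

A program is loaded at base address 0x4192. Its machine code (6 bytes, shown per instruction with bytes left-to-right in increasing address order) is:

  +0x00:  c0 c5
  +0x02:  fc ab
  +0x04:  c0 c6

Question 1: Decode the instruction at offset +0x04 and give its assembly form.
cmp R2, R3

+0x04: c0 c6 ⇒ word 0xc6c0 (little)
  top 6b → 0x31 → cmp [RR]
  [9:8] rd=2 = R2
  [7:6] rs=3 = R3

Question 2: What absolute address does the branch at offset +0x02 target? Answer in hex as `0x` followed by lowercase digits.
0x4192

+0x02: fc ab ⇒ word 0xabfc (little)
  opcode bits[15:10]=0x2a: bra/J
  [9:0] imm=1020 (s10→-4) = $-4
  target = base 0x4192 + off 0x02 + 2 + imm -4 = 0x4192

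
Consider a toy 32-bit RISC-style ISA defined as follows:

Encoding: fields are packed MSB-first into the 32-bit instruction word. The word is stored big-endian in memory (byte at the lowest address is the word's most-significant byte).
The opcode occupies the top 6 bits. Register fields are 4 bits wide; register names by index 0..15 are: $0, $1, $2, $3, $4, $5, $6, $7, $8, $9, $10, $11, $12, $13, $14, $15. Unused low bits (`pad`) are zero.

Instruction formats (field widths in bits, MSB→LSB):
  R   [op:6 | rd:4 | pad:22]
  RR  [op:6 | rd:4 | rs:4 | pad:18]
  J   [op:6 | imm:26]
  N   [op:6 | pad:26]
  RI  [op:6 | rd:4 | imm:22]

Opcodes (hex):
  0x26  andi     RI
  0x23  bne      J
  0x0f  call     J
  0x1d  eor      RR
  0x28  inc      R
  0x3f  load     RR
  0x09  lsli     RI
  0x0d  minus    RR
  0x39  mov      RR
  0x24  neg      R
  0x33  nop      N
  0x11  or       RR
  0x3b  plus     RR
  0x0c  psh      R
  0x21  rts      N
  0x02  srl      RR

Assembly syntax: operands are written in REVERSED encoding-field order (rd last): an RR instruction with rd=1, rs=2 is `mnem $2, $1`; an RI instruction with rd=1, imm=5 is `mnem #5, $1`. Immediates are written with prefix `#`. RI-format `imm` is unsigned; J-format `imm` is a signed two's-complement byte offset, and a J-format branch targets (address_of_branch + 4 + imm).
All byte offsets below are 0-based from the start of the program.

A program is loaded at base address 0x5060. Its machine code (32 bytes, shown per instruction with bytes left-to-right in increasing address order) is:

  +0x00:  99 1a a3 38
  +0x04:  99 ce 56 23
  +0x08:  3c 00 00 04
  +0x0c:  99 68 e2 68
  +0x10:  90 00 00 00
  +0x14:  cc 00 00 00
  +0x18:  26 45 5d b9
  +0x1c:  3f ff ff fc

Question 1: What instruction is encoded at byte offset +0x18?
lsli #351673, $9

+0x18: 26 45 5d b9 ⇒ word 0x26455db9 (big)
  top 6b → 0x9 → lsli [RI]
  rd: (w>>22)&0xf=0x9 → $9
  imm: (w>>0)&0x3fffff=0x55db9 → #351673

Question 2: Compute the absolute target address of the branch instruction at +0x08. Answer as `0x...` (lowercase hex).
0x5070

[08] 3c 00 00 04 → 0x3c000004
  op=0x3c000004>>26=0xf ⇒ call (J)
  imm@[25:0]=0x4 ⇒ #4
  target = base 0x5060 + off 0x08 + 4 + imm 4 = 0x5070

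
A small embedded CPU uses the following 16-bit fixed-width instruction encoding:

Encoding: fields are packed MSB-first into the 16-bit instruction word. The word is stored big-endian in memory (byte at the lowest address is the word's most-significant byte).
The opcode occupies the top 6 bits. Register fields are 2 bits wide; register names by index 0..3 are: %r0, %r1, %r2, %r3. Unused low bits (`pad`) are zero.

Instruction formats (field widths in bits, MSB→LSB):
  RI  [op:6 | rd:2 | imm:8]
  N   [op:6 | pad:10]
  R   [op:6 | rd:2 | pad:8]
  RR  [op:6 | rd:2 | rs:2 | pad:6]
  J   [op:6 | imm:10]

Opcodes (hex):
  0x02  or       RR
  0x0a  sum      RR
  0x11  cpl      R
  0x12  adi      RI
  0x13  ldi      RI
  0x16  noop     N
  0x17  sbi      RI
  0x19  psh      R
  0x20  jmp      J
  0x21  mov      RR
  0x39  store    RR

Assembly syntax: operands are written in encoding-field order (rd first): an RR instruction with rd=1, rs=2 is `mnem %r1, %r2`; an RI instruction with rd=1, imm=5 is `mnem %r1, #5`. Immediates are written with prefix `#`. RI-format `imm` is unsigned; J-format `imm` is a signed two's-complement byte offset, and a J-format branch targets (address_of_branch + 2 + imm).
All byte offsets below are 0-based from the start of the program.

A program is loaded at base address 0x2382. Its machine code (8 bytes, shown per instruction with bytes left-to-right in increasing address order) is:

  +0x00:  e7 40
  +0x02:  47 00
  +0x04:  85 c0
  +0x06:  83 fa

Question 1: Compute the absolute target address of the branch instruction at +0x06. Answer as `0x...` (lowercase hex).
0x2384

+0x06: 83 fa ⇒ word 0x83fa (big)
  top 6b → 0x20 → jmp [J]
  imm@[9:0]=0x3fa (s10→-6) ⇒ #-6
  target = base 0x2382 + off 0x06 + 2 + imm -6 = 0x2384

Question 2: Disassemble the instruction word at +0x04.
+0x04: 85 c0 ⇒ word 0x85c0 (big)
  opcode bits[15:10]=0x21: mov/RR
  rd: (w>>8)&0x3=0x1 → %r1
  rs: (w>>6)&0x3=0x3 → %r3

mov %r1, %r3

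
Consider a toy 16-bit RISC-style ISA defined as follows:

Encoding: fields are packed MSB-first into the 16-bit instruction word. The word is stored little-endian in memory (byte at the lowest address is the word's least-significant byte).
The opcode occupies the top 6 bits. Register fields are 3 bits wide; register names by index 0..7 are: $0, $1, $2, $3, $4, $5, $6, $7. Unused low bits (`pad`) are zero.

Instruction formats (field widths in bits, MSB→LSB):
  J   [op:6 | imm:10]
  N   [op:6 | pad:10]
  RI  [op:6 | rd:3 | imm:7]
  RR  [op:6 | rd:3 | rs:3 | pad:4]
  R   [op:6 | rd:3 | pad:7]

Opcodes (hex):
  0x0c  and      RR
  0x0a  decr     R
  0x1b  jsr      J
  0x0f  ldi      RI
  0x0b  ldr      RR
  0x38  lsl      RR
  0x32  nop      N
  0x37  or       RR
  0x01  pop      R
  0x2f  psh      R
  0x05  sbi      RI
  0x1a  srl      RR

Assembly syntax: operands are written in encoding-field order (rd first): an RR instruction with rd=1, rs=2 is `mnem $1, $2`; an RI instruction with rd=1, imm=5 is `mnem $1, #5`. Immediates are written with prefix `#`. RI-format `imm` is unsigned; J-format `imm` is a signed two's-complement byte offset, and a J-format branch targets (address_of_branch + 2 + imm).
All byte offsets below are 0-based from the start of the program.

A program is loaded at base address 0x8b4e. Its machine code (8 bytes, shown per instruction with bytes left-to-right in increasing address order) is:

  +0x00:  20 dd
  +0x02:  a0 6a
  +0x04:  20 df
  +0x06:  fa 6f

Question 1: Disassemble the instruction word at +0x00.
+0x00: 20 dd ⇒ word 0xdd20 (little)
  top 6b → 0x37 → or [RR]
  rd: (w>>7)&0x7=0x2 → $2
  rs: (w>>4)&0x7=0x2 → $2

or $2, $2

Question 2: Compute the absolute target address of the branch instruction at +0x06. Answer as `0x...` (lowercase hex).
+0x06: fa 6f ⇒ word 0x6ffa (little)
  opcode bits[15:10]=0x1b: jsr/J
  [9:0] imm=1018 (s10→-6) = #-6
  target = base 0x8b4e + off 0x06 + 2 + imm -6 = 0x8b50

0x8b50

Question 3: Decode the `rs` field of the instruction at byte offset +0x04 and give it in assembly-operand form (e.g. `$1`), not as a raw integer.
$2

@+04  little-endian(20 df) = 0xdf20
  opcode bits[15:10]=0x37: or/RR
  rd@[9:7]=0x6 ⇒ $6
  rs@[6:4]=0x2 ⇒ $2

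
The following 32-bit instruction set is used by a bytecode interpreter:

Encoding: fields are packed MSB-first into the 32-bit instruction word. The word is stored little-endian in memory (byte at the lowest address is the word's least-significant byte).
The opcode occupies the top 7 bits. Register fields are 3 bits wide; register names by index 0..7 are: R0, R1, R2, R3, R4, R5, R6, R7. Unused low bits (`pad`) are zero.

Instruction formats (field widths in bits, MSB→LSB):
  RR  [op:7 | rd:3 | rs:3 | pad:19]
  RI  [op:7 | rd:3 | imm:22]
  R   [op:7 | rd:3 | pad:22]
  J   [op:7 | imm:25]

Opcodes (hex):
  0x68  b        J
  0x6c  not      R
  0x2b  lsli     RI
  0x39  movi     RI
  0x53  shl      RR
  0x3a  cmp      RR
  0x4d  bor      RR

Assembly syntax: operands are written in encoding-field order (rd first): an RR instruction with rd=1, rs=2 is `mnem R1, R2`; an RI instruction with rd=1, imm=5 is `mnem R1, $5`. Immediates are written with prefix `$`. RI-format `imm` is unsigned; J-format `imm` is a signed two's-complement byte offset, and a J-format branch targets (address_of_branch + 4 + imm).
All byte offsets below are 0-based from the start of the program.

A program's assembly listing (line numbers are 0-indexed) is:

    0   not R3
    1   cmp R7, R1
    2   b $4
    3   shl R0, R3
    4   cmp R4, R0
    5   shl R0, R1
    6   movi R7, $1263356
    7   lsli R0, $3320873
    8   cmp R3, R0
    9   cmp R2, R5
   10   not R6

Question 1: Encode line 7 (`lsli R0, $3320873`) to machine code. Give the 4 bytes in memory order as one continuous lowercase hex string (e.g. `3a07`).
29ac3256

7. lsli fields op=0x2b:7|rd=0:3|imm=3320873:22 → word 5632ac29h → 29 ac 32 56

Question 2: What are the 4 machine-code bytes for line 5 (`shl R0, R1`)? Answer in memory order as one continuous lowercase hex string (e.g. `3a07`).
5. shl fields op=0x53:7|rd=0:3|rs=1:3|pad=0:19 → word a6080000h → 00 00 08 a6

000008a6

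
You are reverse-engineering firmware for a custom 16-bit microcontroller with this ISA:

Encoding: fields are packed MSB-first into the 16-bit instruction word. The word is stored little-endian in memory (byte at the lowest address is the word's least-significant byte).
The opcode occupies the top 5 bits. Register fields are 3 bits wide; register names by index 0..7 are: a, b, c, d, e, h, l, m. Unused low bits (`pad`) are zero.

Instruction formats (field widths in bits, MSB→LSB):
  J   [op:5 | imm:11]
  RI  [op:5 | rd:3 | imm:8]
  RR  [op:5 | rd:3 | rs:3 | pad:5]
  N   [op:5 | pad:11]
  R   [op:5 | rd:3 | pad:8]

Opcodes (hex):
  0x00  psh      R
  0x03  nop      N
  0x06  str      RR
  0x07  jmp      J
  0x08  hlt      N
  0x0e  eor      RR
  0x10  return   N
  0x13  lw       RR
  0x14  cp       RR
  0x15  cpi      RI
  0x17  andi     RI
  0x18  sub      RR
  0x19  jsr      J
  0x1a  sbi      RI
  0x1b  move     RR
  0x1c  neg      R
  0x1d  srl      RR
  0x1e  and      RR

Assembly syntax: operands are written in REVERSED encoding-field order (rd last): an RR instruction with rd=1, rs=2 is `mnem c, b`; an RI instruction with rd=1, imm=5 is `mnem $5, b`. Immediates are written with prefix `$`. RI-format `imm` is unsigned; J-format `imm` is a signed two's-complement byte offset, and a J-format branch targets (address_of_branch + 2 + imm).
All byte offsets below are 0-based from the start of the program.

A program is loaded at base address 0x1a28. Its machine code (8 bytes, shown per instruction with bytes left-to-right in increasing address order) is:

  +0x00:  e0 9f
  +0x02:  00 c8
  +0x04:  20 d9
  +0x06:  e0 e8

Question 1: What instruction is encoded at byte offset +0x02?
jsr $0

+0x02: 00 c8 ⇒ word 0xc800 (little)
  top 5b → 0x19 → jsr [J]
  imm: (w>>0)&0x7ff=0x0 → $0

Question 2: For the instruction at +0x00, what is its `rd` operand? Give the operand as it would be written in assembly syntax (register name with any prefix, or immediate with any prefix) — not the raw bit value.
m

[00] e0 9f → 0x9fe0
  top 5b → 0x13 → lw [RR]
  [10:8] rd=7 = m
  [7:5] rs=7 = m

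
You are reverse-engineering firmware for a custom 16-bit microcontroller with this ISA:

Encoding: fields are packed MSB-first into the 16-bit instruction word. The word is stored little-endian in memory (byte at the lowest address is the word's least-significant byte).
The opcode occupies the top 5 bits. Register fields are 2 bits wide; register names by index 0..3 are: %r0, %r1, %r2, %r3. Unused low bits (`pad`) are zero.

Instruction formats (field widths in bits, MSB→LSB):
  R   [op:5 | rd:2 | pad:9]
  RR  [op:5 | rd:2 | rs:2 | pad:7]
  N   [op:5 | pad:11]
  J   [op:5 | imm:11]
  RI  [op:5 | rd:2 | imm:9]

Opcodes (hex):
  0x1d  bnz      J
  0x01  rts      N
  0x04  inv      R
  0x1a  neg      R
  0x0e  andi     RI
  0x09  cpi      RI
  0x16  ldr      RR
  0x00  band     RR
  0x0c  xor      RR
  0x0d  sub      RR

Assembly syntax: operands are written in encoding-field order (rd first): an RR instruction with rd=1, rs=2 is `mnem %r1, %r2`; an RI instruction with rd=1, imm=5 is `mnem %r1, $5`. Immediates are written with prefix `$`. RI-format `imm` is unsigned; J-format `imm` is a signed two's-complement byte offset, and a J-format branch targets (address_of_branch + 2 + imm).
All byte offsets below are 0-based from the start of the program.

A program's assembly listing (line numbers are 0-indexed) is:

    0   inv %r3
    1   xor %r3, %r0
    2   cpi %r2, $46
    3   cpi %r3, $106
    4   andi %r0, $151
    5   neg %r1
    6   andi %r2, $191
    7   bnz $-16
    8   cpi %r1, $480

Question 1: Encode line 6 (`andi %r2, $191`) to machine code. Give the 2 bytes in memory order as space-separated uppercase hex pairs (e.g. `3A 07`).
L6: andi op=0xe:5|rd=2:2|imm=191:9 ⇒ 0x74bf ⇒ little bf 74

BF 74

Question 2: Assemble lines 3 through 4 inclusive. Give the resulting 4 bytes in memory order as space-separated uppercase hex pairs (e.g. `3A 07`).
6A 4E 97 70

line 3 (cpi): pack op=0x9:5|rd=3:2|imm=106:9 = 0x4e6a; little→ 6a 4e
line 4 (andi): pack op=0xe:5|rd=0:2|imm=151:9 = 0x7097; little→ 97 70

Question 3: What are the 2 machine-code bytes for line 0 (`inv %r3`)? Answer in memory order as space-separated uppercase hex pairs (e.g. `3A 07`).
00 26

0. inv fields op=0x4:5|rd=3:2|pad=0:9 → word 2600h → 00 26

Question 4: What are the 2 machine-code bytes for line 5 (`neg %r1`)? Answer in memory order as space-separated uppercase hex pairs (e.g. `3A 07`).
L5: neg op=0x1a:5|rd=1:2|pad=0:9 ⇒ 0xd200 ⇒ little 00 d2

00 D2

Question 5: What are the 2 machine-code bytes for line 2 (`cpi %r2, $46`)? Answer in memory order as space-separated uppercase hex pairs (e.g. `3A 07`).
2E 4C

line 2 (cpi): pack op=0x9:5|rd=2:2|imm=46:9 = 0x4c2e; little→ 2e 4c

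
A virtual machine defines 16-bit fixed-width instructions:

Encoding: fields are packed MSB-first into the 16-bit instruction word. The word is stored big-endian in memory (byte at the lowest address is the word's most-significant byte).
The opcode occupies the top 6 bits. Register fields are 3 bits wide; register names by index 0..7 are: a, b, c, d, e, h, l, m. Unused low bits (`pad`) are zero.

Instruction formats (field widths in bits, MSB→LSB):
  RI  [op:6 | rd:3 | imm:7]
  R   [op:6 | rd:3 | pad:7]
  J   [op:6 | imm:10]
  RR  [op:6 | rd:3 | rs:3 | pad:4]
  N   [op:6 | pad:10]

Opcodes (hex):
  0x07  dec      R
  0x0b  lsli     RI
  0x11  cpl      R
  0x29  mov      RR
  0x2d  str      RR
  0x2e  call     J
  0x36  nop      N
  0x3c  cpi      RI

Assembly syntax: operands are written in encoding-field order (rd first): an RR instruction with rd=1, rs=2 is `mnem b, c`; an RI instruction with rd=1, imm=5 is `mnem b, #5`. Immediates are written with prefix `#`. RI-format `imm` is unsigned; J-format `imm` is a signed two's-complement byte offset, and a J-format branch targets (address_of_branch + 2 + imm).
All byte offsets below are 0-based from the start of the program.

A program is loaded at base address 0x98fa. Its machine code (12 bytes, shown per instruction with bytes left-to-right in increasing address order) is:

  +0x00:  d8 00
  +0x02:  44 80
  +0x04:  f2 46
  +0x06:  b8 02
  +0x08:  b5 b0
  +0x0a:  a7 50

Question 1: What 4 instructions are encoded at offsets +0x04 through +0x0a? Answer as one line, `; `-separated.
+0x04: f2 46 ⇒ word 0xf246 (big)
  op=0xf246>>10=0x3c ⇒ cpi (RI)
  rd: (w>>7)&0x7=0x4 → e
  imm: (w>>0)&0x7f=0x46 → #70
+0x06: b8 02 ⇒ word 0xb802 (big)
  op=0xb802>>10=0x2e ⇒ call (J)
  imm: (w>>0)&0x3ff=0x2 → #2
+0x08: b5 b0 ⇒ word 0xb5b0 (big)
  op=0xb5b0>>10=0x2d ⇒ str (RR)
  rd: (w>>7)&0x7=0x3 → d
  rs: (w>>4)&0x7=0x3 → d
+0x0a: a7 50 ⇒ word 0xa750 (big)
  op=0xa750>>10=0x29 ⇒ mov (RR)
  rd: (w>>7)&0x7=0x6 → l
  rs: (w>>4)&0x7=0x5 → h

cpi e, #70; call #2; str d, d; mov l, h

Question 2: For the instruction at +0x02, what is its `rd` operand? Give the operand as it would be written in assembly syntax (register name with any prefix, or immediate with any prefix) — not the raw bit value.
+0x02: 44 80 ⇒ word 0x4480 (big)
  op=0x4480>>10=0x11 ⇒ cpl (R)
  [9:7] rd=1 = b

b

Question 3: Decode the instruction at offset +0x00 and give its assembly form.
nop

+0x00: d8 00 ⇒ word 0xd800 (big)
  opcode bits[15:10]=0x36: nop/N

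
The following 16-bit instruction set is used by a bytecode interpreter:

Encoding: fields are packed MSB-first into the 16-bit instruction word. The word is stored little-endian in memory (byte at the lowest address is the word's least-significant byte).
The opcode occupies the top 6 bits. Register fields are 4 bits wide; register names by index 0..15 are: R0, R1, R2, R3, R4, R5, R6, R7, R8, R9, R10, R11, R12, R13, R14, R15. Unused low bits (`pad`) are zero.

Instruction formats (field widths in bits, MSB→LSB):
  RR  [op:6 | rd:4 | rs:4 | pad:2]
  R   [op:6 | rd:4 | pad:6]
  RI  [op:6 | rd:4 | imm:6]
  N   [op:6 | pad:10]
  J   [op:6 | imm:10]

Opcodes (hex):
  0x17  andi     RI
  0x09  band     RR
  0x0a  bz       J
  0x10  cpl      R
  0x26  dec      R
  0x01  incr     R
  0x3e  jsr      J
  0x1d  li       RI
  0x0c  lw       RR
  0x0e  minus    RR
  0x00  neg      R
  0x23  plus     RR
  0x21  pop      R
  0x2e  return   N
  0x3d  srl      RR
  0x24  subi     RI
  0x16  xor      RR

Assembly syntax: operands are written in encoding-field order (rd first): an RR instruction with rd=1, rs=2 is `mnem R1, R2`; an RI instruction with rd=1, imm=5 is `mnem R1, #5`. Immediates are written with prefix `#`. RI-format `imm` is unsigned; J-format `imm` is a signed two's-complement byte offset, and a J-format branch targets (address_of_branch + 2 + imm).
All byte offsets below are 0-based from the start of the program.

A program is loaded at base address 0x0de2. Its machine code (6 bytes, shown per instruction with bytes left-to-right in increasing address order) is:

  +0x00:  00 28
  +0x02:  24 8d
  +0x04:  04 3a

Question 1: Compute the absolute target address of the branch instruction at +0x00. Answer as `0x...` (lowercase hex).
off 0x00: read 00 28 as little → 0x2800
  top 6b → 0xa → bz [J]
  imm: (w>>0)&0x3ff=0x0 → #0
  target = base 0x0de2 + off 0x00 + 2 + imm 0 = 0x0de4

0x0de4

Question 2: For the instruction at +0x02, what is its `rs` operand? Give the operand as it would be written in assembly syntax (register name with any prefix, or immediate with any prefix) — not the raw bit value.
[02] 24 8d → 0x8d24
  top 6b → 0x23 → plus [RR]
  rd@[9:6]=0x4 ⇒ R4
  rs@[5:2]=0x9 ⇒ R9

R9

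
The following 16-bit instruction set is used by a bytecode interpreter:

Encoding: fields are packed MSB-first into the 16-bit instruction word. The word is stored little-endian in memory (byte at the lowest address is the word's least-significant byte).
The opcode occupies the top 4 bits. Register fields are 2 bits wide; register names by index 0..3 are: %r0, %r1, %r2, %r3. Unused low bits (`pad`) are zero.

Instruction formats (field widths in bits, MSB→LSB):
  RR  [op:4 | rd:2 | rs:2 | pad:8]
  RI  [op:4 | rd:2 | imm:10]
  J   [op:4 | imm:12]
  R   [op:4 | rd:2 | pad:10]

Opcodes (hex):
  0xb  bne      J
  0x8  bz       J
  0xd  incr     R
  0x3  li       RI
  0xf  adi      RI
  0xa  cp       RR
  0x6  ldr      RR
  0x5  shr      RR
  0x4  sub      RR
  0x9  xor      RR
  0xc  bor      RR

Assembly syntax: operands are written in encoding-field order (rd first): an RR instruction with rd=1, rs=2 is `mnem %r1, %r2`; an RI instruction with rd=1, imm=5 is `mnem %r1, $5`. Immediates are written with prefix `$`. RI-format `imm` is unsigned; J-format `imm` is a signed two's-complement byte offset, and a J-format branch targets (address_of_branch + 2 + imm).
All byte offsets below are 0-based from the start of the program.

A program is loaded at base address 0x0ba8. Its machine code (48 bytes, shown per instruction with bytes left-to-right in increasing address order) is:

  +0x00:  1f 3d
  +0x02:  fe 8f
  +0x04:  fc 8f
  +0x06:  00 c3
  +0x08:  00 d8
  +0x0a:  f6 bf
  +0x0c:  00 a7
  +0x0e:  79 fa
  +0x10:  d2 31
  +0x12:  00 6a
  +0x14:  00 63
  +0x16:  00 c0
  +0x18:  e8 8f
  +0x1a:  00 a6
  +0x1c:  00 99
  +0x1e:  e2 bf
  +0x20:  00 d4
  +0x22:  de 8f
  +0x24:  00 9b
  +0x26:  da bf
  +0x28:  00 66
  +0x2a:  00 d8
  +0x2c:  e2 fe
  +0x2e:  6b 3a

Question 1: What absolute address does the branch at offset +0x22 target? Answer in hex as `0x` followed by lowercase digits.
0x0baa

off 0x22: read de 8f as little → 0x8fde
  opcode bits[15:12]=0x8: bz/J
  imm@[11:0]=0xfde (s12→-34) ⇒ $-34
  target = base 0x0ba8 + off 0x22 + 2 + imm -34 = 0x0baa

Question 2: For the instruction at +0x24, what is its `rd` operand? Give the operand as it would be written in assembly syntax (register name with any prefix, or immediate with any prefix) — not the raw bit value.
%r2

[24] 00 9b → 0x9b00
  op=0x9b00>>12=0x9 ⇒ xor (RR)
  rd@[11:10]=0x2 ⇒ %r2
  rs@[9:8]=0x3 ⇒ %r3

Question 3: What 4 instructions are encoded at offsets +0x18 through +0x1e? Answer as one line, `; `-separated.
off 0x18: read e8 8f as little → 0x8fe8
  op=0x8fe8>>12=0x8 ⇒ bz (J)
  imm: (w>>0)&0xfff=0xfe8 (s12→-24) → $-24
off 0x1a: read 00 a6 as little → 0xa600
  op=0xa600>>12=0xa ⇒ cp (RR)
  rd: (w>>10)&0x3=0x1 → %r1
  rs: (w>>8)&0x3=0x2 → %r2
off 0x1c: read 00 99 as little → 0x9900
  op=0x9900>>12=0x9 ⇒ xor (RR)
  rd: (w>>10)&0x3=0x2 → %r2
  rs: (w>>8)&0x3=0x1 → %r1
off 0x1e: read e2 bf as little → 0xbfe2
  op=0xbfe2>>12=0xb ⇒ bne (J)
  imm: (w>>0)&0xfff=0xfe2 (s12→-30) → $-30

bz $-24; cp %r1, %r2; xor %r2, %r1; bne $-30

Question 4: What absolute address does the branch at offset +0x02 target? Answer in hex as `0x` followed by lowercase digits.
[02] fe 8f → 0x8ffe
  top 4b → 0x8 → bz [J]
  [11:0] imm=4094 (s12→-2) = $-2
  target = base 0x0ba8 + off 0x02 + 2 + imm -2 = 0x0baa

0x0baa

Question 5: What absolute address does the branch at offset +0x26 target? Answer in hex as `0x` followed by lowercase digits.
[26] da bf → 0xbfda
  opcode bits[15:12]=0xb: bne/J
  imm: (w>>0)&0xfff=0xfda (s12→-38) → $-38
  target = base 0x0ba8 + off 0x26 + 2 + imm -38 = 0x0baa

0x0baa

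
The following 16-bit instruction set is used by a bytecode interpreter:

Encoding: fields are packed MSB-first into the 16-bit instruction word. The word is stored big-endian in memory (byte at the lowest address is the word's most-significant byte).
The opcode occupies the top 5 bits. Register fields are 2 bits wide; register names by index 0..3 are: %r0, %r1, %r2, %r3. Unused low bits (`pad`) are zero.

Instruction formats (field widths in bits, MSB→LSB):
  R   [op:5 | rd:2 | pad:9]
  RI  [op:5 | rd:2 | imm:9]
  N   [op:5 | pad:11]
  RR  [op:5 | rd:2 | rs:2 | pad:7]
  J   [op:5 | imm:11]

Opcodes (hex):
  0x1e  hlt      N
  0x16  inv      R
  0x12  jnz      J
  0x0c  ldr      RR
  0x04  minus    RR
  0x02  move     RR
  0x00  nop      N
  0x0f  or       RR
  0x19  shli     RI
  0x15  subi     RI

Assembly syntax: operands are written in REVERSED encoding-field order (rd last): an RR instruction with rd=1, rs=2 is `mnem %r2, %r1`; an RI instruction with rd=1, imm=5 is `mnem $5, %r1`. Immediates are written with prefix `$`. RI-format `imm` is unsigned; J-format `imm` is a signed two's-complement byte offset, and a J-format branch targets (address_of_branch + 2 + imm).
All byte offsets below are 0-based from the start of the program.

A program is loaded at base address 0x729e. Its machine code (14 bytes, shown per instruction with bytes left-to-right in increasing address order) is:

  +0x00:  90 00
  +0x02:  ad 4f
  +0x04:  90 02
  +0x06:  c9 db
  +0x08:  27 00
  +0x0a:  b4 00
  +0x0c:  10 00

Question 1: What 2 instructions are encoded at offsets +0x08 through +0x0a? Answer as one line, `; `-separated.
+0x08: 27 00 ⇒ word 0x2700 (big)
  top 5b → 0x4 → minus [RR]
  [10:9] rd=3 = %r3
  [8:7] rs=2 = %r2
+0x0a: b4 00 ⇒ word 0xb400 (big)
  top 5b → 0x16 → inv [R]
  [10:9] rd=2 = %r2

minus %r2, %r3; inv %r2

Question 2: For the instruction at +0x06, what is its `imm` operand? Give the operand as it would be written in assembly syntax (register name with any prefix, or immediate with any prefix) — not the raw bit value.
@+06  big-endian(c9 db) = 0xc9db
  top 5b → 0x19 → shli [RI]
  rd@[10:9]=0x0 ⇒ %r0
  imm@[8:0]=0x1db ⇒ $475

$475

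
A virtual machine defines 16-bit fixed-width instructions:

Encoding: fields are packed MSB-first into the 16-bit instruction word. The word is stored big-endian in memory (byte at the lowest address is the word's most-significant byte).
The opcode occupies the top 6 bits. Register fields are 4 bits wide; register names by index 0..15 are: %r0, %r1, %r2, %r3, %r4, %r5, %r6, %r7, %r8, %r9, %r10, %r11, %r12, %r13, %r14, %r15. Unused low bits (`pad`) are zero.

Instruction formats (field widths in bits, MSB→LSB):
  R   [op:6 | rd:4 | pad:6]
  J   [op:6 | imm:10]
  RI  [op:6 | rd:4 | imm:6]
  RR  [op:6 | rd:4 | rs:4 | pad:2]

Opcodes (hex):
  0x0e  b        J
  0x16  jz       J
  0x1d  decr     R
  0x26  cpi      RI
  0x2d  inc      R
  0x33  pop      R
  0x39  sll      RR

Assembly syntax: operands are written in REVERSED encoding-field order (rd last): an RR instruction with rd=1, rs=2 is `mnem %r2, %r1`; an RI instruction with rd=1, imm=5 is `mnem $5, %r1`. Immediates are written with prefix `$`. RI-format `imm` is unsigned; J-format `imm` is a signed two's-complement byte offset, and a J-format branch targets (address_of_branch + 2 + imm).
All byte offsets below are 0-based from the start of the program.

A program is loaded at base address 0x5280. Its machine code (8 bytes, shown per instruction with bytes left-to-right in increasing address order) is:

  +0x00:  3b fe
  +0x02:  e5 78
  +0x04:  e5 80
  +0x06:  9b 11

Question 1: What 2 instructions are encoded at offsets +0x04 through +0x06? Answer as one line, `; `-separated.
@+04  big-endian(e5 80) = 0xe580
  top 6b → 0x39 → sll [RR]
  rd: (w>>6)&0xf=0x6 → %r6
  rs: (w>>2)&0xf=0x0 → %r0
@+06  big-endian(9b 11) = 0x9b11
  top 6b → 0x26 → cpi [RI]
  rd: (w>>6)&0xf=0xc → %r12
  imm: (w>>0)&0x3f=0x11 → $17

sll %r0, %r6; cpi $17, %r12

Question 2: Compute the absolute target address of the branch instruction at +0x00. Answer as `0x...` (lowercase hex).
@+00  big-endian(3b fe) = 0x3bfe
  op=0x3bfe>>10=0xe ⇒ b (J)
  [9:0] imm=1022 (s10→-2) = $-2
  target = base 0x5280 + off 0x00 + 2 + imm -2 = 0x5280

0x5280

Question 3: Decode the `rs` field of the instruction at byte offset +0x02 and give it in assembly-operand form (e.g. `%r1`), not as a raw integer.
off 0x02: read e5 78 as big → 0xe578
  top 6b → 0x39 → sll [RR]
  [9:6] rd=5 = %r5
  [5:2] rs=14 = %r14

%r14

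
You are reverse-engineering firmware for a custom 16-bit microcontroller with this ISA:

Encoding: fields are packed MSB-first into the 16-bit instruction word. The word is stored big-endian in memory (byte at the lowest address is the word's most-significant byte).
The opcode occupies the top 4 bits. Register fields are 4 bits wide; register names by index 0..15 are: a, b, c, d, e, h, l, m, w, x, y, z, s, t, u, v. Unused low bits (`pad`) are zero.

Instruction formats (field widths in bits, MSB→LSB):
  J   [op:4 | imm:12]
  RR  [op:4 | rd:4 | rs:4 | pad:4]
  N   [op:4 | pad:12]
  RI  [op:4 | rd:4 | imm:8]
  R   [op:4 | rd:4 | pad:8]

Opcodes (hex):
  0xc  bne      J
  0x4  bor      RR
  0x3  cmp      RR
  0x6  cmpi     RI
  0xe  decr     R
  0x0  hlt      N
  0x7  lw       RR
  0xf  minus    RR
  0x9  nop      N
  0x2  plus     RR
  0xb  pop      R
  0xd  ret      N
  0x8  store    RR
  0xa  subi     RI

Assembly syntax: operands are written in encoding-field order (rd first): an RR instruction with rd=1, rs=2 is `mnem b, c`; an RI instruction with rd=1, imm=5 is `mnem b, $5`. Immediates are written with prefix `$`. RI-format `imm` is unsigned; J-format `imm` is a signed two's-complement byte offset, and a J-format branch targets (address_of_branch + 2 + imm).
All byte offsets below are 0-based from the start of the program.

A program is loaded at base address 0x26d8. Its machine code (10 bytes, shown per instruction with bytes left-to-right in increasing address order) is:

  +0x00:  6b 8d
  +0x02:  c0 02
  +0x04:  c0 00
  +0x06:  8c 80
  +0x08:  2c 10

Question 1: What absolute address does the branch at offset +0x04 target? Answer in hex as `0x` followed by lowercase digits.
+0x04: c0 00 ⇒ word 0xc000 (big)
  top 4b → 0xc → bne [J]
  imm: (w>>0)&0xfff=0x0 → $0
  target = base 0x26d8 + off 0x04 + 2 + imm 0 = 0x26de

0x26de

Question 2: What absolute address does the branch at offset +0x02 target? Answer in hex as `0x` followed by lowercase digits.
0x26de

@+02  big-endian(c0 02) = 0xc002
  op=0xc002>>12=0xc ⇒ bne (J)
  imm@[11:0]=0x2 ⇒ $2
  target = base 0x26d8 + off 0x02 + 2 + imm 2 = 0x26de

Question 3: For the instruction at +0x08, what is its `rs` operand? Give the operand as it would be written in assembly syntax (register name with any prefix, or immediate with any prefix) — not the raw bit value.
@+08  big-endian(2c 10) = 0x2c10
  top 4b → 0x2 → plus [RR]
  [11:8] rd=12 = s
  [7:4] rs=1 = b

b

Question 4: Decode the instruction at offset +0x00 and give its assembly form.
cmpi z, $141

[00] 6b 8d → 0x6b8d
  opcode bits[15:12]=0x6: cmpi/RI
  rd@[11:8]=0xb ⇒ z
  imm@[7:0]=0x8d ⇒ $141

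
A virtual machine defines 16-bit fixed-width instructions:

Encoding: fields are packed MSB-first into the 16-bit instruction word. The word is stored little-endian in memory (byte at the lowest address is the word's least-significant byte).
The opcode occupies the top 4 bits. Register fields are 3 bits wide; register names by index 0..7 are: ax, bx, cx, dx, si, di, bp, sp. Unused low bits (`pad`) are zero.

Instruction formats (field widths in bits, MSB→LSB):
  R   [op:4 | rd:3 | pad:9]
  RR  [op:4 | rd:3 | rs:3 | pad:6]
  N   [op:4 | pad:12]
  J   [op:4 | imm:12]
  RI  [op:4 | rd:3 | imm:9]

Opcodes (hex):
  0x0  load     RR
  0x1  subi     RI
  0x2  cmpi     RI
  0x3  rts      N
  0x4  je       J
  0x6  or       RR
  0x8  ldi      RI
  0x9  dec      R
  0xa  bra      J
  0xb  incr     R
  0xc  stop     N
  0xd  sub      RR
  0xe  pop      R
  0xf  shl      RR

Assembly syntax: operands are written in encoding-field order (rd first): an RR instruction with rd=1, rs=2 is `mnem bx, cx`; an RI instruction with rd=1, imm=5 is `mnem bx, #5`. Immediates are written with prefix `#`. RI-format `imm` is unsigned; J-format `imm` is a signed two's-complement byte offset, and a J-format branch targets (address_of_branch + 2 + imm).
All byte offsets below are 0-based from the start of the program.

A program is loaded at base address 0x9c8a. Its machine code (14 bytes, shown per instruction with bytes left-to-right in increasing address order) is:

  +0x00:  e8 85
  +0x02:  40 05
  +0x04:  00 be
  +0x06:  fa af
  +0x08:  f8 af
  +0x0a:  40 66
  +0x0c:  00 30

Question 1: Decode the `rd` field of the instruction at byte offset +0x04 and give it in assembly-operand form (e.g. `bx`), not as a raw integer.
sp

off 0x04: read 00 be as little → 0xbe00
  op=0xbe00>>12=0xb ⇒ incr (R)
  [11:9] rd=7 = sp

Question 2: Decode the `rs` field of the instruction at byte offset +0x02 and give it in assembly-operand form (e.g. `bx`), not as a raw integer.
di

[02] 40 05 → 0x0540
  op=0x0540>>12=0x0 ⇒ load (RR)
  rd@[11:9]=0x2 ⇒ cx
  rs@[8:6]=0x5 ⇒ di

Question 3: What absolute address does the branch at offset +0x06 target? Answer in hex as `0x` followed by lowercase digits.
+0x06: fa af ⇒ word 0xaffa (little)
  top 4b → 0xa → bra [J]
  [11:0] imm=4090 (s12→-6) = #-6
  target = base 0x9c8a + off 0x06 + 2 + imm -6 = 0x9c8c

0x9c8c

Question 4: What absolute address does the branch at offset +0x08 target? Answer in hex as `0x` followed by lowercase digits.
0x9c8c

+0x08: f8 af ⇒ word 0xaff8 (little)
  opcode bits[15:12]=0xa: bra/J
  [11:0] imm=4088 (s12→-8) = #-8
  target = base 0x9c8a + off 0x08 + 2 + imm -8 = 0x9c8c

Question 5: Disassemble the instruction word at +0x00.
ldi cx, #488

off 0x00: read e8 85 as little → 0x85e8
  op=0x85e8>>12=0x8 ⇒ ldi (RI)
  rd: (w>>9)&0x7=0x2 → cx
  imm: (w>>0)&0x1ff=0x1e8 → #488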